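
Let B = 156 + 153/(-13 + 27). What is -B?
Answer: -2337/14 ≈ -166.93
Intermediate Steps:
B = 2337/14 (B = 156 + 153/14 = 2337/14 ≈ 166.93)
-B = -1*2337/14 = -2337/14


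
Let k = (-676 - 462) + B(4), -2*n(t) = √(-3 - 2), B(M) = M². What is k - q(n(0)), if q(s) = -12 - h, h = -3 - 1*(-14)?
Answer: -1099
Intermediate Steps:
h = 11 (h = -3 + 14 = 11)
n(t) = -I*√5/2 (n(t) = -√(-3 - 2)/2 = -I*√5/2)
k = -1122 (k = (-676 - 462) + 4² = -1138 + 16 = -1122)
q(s) = -23 (q(s) = -12 - 1*11 = -12 - 11 = -23)
k - q(n(0)) = -1122 - 1*(-23) = -1122 + 23 = -1099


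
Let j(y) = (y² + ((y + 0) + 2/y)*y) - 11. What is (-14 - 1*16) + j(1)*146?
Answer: -1052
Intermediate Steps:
j(y) = -11 + y² + y*(y + 2/y) (j(y) = (y² + (y + 2/y)*y) - 11 = (y² + y*(y + 2/y)) - 11 = -11 + y² + y*(y + 2/y))
(-14 - 1*16) + j(1)*146 = (-14 - 1*16) + (-9 + 2*1²)*146 = (-14 - 16) + (-9 + 2*1)*146 = -30 + (-9 + 2)*146 = -30 - 7*146 = -30 - 1022 = -1052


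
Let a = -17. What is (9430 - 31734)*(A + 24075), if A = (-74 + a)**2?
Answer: -721668224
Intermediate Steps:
A = 8281 (A = (-74 - 17)**2 = (-91)**2 = 8281)
(9430 - 31734)*(A + 24075) = (9430 - 31734)*(8281 + 24075) = -22304*32356 = -721668224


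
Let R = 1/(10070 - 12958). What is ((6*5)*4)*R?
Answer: -15/361 ≈ -0.041551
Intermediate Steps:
R = -1/2888 (R = 1/(-2888) = -1/2888 ≈ -0.00034626)
((6*5)*4)*R = ((6*5)*4)*(-1/2888) = (30*4)*(-1/2888) = 120*(-1/2888) = -15/361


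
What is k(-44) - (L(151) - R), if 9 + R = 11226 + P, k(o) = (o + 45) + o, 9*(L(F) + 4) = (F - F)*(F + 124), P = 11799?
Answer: 22977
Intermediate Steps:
L(F) = -4 (L(F) = -4 + ((F - F)*(F + 124))/9 = -4 + (0*(124 + F))/9 = -4 + (⅑)*0 = -4 + 0 = -4)
k(o) = 45 + 2*o (k(o) = (45 + o) + o = 45 + 2*o)
R = 23016 (R = -9 + (11226 + 11799) = -9 + 23025 = 23016)
k(-44) - (L(151) - R) = (45 + 2*(-44)) - (-4 - 1*23016) = (45 - 88) - (-4 - 23016) = -43 - 1*(-23020) = -43 + 23020 = 22977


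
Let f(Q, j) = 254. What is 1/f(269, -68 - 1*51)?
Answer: 1/254 ≈ 0.0039370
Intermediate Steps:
1/f(269, -68 - 1*51) = 1/254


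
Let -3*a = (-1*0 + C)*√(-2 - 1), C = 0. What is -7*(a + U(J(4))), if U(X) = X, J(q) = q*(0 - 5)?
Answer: 140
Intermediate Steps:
J(q) = -5*q (J(q) = q*(-5) = -5*q)
a = 0 (a = -(-1*0 + 0)*√(-2 - 1)/3 = -(0 + 0)*√(-3)/3 = -0*I*√3 = -⅓*0 = 0)
-7*(a + U(J(4))) = -7*(0 - 5*4) = -7*(0 - 20) = -7*(-20) = 140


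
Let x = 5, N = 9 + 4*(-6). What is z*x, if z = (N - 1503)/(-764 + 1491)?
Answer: -7590/727 ≈ -10.440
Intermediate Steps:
N = -15 (N = 9 - 24 = -15)
z = -1518/727 (z = (-15 - 1503)/(-764 + 1491) = -1518/727 ≈ -2.0880)
z*x = -1518/727*5 = -7590/727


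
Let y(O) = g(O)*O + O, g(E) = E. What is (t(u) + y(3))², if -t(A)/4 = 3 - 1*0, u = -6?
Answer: 0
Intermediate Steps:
t(A) = -12 (t(A) = -4*(3 - 1*0) = -4*(3 + 0) = -4*3 = -12)
y(O) = O + O² (y(O) = O*O + O = O² + O = O + O²)
(t(u) + y(3))² = (-12 + 3*(1 + 3))² = (-12 + 3*4)² = (-12 + 12)² = 0² = 0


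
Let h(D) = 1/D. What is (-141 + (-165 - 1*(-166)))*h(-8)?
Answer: 35/2 ≈ 17.500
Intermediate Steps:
(-141 + (-165 - 1*(-166)))*h(-8) = (-141 + (-165 - 1*(-166)))/(-8) = (-141 + (-165 + 166))*(-1/8) = (-141 + 1)*(-1/8) = -140*(-1/8) = 35/2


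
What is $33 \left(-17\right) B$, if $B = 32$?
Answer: $-17952$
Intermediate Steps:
$33 \left(-17\right) B = 33 \left(-17\right) 32 = \left(-561\right) 32 = -17952$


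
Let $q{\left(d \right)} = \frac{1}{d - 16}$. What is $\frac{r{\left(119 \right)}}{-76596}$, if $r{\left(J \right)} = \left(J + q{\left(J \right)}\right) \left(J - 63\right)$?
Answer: $- \frac{57204}{657449} \approx -0.087009$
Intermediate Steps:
$q{\left(d \right)} = \frac{1}{-16 + d}$
$r{\left(J \right)} = \left(-63 + J\right) \left(J + \frac{1}{-16 + J}\right)$ ($r{\left(J \right)} = \left(J + \frac{1}{-16 + J}\right) \left(J - 63\right) = \left(J + \frac{1}{-16 + J}\right) \left(-63 + J\right) = \left(-63 + J\right) \left(J + \frac{1}{-16 + J}\right)$)
$\frac{r{\left(119 \right)}}{-76596} = \frac{\frac{1}{-16 + 119} \left(-63 + 119 + 119 \left(-63 + 119\right) \left(-16 + 119\right)\right)}{-76596} = \frac{-63 + 119 + 119 \cdot 56 \cdot 103}{103} \left(- \frac{1}{76596}\right) = \frac{-63 + 119 + 686392}{103} \left(- \frac{1}{76596}\right) = \frac{1}{103} \cdot 686448 \left(- \frac{1}{76596}\right) = \frac{686448}{103} \left(- \frac{1}{76596}\right) = - \frac{57204}{657449}$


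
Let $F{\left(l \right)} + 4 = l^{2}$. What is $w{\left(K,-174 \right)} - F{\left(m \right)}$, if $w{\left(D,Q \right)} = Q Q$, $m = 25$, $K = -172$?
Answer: $29655$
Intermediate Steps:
$w{\left(D,Q \right)} = Q^{2}$
$F{\left(l \right)} = -4 + l^{2}$
$w{\left(K,-174 \right)} - F{\left(m \right)} = \left(-174\right)^{2} - \left(-4 + 25^{2}\right) = 30276 - \left(-4 + 625\right) = 30276 - 621 = 29655$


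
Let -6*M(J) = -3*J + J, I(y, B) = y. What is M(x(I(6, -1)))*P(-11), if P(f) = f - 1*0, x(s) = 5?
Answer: -55/3 ≈ -18.333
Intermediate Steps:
M(J) = J/3 (M(J) = -(-3*J + J)/6 = -(-1)*J/3 = J/3)
P(f) = f (P(f) = f + 0 = f)
M(x(I(6, -1)))*P(-11) = ((⅓)*5)*(-11) = (5/3)*(-11) = -55/3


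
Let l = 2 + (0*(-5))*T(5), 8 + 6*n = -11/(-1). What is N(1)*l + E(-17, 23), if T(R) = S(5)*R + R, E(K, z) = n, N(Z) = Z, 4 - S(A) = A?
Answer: 5/2 ≈ 2.5000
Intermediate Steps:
S(A) = 4 - A
n = 1/2 (n = -4/3 + (-11/(-1))/6 = -4/3 + (-11*(-1))/6 = -4/3 + (1/6)*11 = -4/3 + 11/6 = 1/2 ≈ 0.50000)
E(K, z) = 1/2
T(R) = 0 (T(R) = (4 - 1*5)*R + R = (4 - 5)*R + R = -R + R = 0)
l = 2 (l = 2 + (0*(-5))*0 = 2 + 0*0 = 2 + 0 = 2)
N(1)*l + E(-17, 23) = 1*2 + 1/2 = 2 + 1/2 = 5/2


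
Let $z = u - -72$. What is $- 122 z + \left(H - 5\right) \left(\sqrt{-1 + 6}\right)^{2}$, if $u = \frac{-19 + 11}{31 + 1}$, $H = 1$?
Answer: $- \frac{17547}{2} \approx -8773.5$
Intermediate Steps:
$u = - \frac{1}{4}$ ($u = - \frac{8}{32} = \left(-8\right) \frac{1}{32} = - \frac{1}{4} \approx -0.25$)
$z = \frac{287}{4}$ ($z = - \frac{1}{4} - -72 = - \frac{1}{4} + 72 = \frac{287}{4} \approx 71.75$)
$- 122 z + \left(H - 5\right) \left(\sqrt{-1 + 6}\right)^{2} = \left(-122\right) \frac{287}{4} + \left(1 - 5\right) \left(\sqrt{-1 + 6}\right)^{2} = - \frac{17507}{2} - 4 \left(\sqrt{5}\right)^{2} = - \frac{17507}{2} - 20 = - \frac{17547}{2}$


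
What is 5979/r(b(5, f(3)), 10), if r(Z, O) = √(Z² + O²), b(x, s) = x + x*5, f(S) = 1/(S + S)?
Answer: 5979*√10/100 ≈ 189.07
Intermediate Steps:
f(S) = 1/(2*S)
b(x, s) = 6*x (b(x, s) = x + 5*x = 6*x)
r(Z, O) = √(O² + Z²)
5979/r(b(5, f(3)), 10) = 5979/(√(10² + (6*5)²)) = 5979/(√(100 + 30²)) = 5979/(√(100 + 900)) = 5979/(√1000) = 5979/((10*√10)) = 5979*(√10/100) = 5979*√10/100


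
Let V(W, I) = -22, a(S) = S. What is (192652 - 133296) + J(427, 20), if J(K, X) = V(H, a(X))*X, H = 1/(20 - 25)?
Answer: 58916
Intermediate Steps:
H = -⅕ (H = 1/(-5) = -⅕ ≈ -0.20000)
J(K, X) = -22*X
(192652 - 133296) + J(427, 20) = (192652 - 133296) - 22*20 = 59356 - 440 = 58916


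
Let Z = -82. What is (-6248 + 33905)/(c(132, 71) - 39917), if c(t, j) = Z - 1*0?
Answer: -9219/13333 ≈ -0.69144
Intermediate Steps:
c(t, j) = -82 (c(t, j) = -82 - 1*0 = -82 + 0 = -82)
(-6248 + 33905)/(c(132, 71) - 39917) = (-6248 + 33905)/(-82 - 39917) = 27657/(-39999) = 27657*(-1/39999) = -9219/13333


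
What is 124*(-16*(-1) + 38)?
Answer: 6696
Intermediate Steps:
124*(-16*(-1) + 38) = 124*(16 + 38) = 124*54 = 6696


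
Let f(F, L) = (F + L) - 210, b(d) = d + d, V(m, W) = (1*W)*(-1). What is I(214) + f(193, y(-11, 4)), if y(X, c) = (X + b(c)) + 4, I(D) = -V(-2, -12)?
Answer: -28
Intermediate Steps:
V(m, W) = -W (V(m, W) = W*(-1) = -W)
I(D) = -12 (I(D) = -(-1)*(-12) = -1*12 = -12)
b(d) = 2*d
y(X, c) = 4 + X + 2*c (y(X, c) = (X + 2*c) + 4 = 4 + X + 2*c)
f(F, L) = -210 + F + L
I(214) + f(193, y(-11, 4)) = -12 + (-210 + 193 + (4 - 11 + 2*4)) = -12 + (-210 + 193 + (4 - 11 + 8)) = -12 + (-210 + 193 + 1) = -12 - 16 = -28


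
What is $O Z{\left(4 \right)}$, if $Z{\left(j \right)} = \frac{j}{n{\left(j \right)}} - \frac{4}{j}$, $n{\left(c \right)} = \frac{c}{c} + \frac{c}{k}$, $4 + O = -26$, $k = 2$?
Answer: $-10$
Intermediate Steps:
$O = -30$ ($O = -4 - 26 = -30$)
$n{\left(c \right)} = 1 + \frac{c}{2}$ ($n{\left(c \right)} = \frac{c}{c} + \frac{c}{2} = 1 + c \frac{1}{2} = 1 + \frac{c}{2}$)
$Z{\left(j \right)} = - \frac{4}{j} + \frac{j}{1 + \frac{j}{2}}$ ($Z{\left(j \right)} = \frac{j}{1 + \frac{j}{2}} - \frac{4}{j} = - \frac{4}{j} + \frac{j}{1 + \frac{j}{2}}$)
$O Z{\left(4 \right)} = - 30 \frac{2 \left(-4 + 4^{2} - 8\right)}{4 \left(2 + 4\right)} = - 30 \cdot 2 \cdot \frac{1}{4} \cdot \frac{1}{6} \left(-4 + 16 - 8\right) = - 30 \cdot 2 \cdot \frac{1}{4} \cdot \frac{1}{6} \cdot 4 = \left(-30\right) \frac{1}{3} = -10$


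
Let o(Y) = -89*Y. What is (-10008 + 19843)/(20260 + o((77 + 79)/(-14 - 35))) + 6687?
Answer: 6731776603/1006624 ≈ 6687.5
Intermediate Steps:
(-10008 + 19843)/(20260 + o((77 + 79)/(-14 - 35))) + 6687 = (-10008 + 19843)/(20260 - 89*(77 + 79)/(-14 - 35)) + 6687 = 9835/(20260 - 13884/(-49)) + 6687 = 9835/(20260 - 13884*(-1)/49) + 6687 = 9835/(20260 - 89*(-156/49)) + 6687 = 9835/(20260 + 13884/49) + 6687 = 9835/(1006624/49) + 6687 = 9835*(49/1006624) + 6687 = 481915/1006624 + 6687 = 6731776603/1006624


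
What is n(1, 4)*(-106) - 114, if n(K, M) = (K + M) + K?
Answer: -750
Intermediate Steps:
n(K, M) = M + 2*K
n(1, 4)*(-106) - 114 = (4 + 2*1)*(-106) - 114 = (4 + 2)*(-106) - 114 = 6*(-106) - 114 = -636 - 114 = -750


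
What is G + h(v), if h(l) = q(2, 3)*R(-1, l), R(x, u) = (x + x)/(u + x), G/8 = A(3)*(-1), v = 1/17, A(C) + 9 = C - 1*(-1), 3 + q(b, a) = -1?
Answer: 63/2 ≈ 31.500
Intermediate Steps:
q(b, a) = -4 (q(b, a) = -3 - 1 = -4)
A(C) = -8 + C (A(C) = -9 + (C - 1*(-1)) = -9 + (C + 1) = -9 + (1 + C) = -8 + C)
v = 1/17 ≈ 0.058824
G = 40 (G = 8*((-8 + 3)*(-1)) = 8*(-5*(-1)) = 8*5 = 40)
R(x, u) = 2*x/(u + x) (R(x, u) = (2*x)/(u + x) = 2*x/(u + x))
h(l) = 8/(-1 + l) (h(l) = -8*(-1)/(l - 1) = -8*(-1)/(-1 + l) = -(-8)/(-1 + l) = 8/(-1 + l))
G + h(v) = 40 + 8/(-1 + 1/17) = 40 + 8/(-16/17) = 40 + 8*(-17/16) = 40 - 17/2 = 63/2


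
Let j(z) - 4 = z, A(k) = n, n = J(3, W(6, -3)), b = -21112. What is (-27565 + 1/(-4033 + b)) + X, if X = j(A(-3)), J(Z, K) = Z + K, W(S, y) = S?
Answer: -692795041/25145 ≈ -27552.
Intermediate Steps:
J(Z, K) = K + Z
n = 9 (n = 6 + 3 = 9)
A(k) = 9
j(z) = 4 + z
X = 13 (X = 4 + 9 = 13)
(-27565 + 1/(-4033 + b)) + X = (-27565 + 1/(-4033 - 21112)) + 13 = (-27565 + 1/(-25145)) + 13 = (-27565 - 1/25145) + 13 = -693121926/25145 + 13 = -692795041/25145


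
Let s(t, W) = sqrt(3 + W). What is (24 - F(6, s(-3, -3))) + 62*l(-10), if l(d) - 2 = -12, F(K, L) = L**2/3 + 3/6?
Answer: -1193/2 ≈ -596.50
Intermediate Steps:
F(K, L) = 1/2 + L**2/3 (F(K, L) = L**2*(1/3) + 3*(1/6) = L**2/3 + 1/2 = 1/2 + L**2/3)
l(d) = -10 (l(d) = 2 - 12 = -10)
(24 - F(6, s(-3, -3))) + 62*l(-10) = (24 - (1/2 + (sqrt(3 - 3))**2/3)) + 62*(-10) = (24 - (1/2 + (sqrt(0))**2/3)) - 620 = (24 - (1/2 + (1/3)*0**2)) - 620 = (24 - (1/2 + (1/3)*0)) - 620 = (24 - (1/2 + 0)) - 620 = (24 - 1*1/2) - 620 = (24 - 1/2) - 620 = 47/2 - 620 = -1193/2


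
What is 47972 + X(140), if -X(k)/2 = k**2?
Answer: 8772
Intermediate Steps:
X(k) = -2*k**2
47972 + X(140) = 47972 - 2*140**2 = 47972 - 2*19600 = 47972 - 39200 = 8772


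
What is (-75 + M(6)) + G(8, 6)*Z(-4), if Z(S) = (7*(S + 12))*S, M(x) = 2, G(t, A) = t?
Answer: -1865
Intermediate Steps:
Z(S) = S*(84 + 7*S) (Z(S) = (7*(12 + S))*S = (84 + 7*S)*S = S*(84 + 7*S))
(-75 + M(6)) + G(8, 6)*Z(-4) = (-75 + 2) + 8*(7*(-4)*(12 - 4)) = -73 + 8*(7*(-4)*8) = -73 + 8*(-224) = -73 - 1792 = -1865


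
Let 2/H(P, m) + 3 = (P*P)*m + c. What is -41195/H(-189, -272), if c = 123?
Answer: 200125145220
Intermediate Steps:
H(P, m) = 2/(120 + m*P²) (H(P, m) = 2/(-3 + ((P*P)*m + 123)) = 2/(-3 + (P²*m + 123)) = 2/(-3 + (m*P² + 123)) = 2/(-3 + (123 + m*P²)) = 2/(120 + m*P²))
-41195/H(-189, -272) = -41195/(2/(120 - 272*(-189)²)) = -41195/(2/(120 - 272*35721)) = -41195/(2/(120 - 9716112)) = -41195/(2/(-9715992)) = -41195/(2*(-1/9715992)) = -41195/(-1/4857996) = -41195*(-4857996) = 200125145220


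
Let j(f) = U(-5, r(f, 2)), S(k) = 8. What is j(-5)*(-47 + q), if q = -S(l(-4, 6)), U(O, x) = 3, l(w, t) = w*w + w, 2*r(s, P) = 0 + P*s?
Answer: -165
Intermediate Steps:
r(s, P) = P*s/2 (r(s, P) = (0 + P*s)/2 = (P*s)/2 = P*s/2)
l(w, t) = w + w**2 (l(w, t) = w**2 + w = w + w**2)
j(f) = 3
q = -8 (q = -1*8 = -8)
j(-5)*(-47 + q) = 3*(-47 - 8) = 3*(-55) = -165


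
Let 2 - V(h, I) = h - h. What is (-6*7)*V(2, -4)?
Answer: -84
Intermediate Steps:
V(h, I) = 2 (V(h, I) = 2 - (h - h) = 2 - 1*0 = 2 + 0 = 2)
(-6*7)*V(2, -4) = -6*7*2 = -42*2 = -84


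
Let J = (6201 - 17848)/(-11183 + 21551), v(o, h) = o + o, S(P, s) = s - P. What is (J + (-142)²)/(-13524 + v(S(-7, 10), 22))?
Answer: -41809741/27972864 ≈ -1.4947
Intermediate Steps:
v(o, h) = 2*o
J = -11647/10368 ≈ -1.1234
(J + (-142)²)/(-13524 + v(S(-7, 10), 22)) = (-11647/10368 + (-142)²)/(-13524 + 2*(10 - 1*(-7))) = (-11647/10368 + 20164)/(-13524 + 2*(10 + 7)) = 209048705/(10368*(-13524 + 2*17)) = 209048705/(10368*(-13524 + 34)) = (209048705/10368)/(-13490) = (209048705/10368)*(-1/13490) = -41809741/27972864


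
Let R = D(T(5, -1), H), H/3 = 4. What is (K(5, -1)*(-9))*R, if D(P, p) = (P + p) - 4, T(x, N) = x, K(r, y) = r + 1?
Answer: -702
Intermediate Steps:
H = 12 (H = 3*4 = 12)
K(r, y) = 1 + r
D(P, p) = -4 + P + p
R = 13 (R = -4 + 5 + 12 = 13)
(K(5, -1)*(-9))*R = ((1 + 5)*(-9))*13 = (6*(-9))*13 = -54*13 = -702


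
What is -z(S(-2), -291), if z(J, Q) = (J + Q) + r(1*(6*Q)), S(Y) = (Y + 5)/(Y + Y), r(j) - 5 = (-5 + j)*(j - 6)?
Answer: -12269861/4 ≈ -3.0675e+6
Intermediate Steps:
r(j) = 5 + (-6 + j)*(-5 + j) (r(j) = 5 + (-5 + j)*(j - 6) = 5 + (-5 + j)*(-6 + j) = 5 + (-6 + j)*(-5 + j))
S(Y) = (5 + Y)/(2*Y) (S(Y) = (5 + Y)/((2*Y)) = (5 + Y)*(1/(2*Y)) = (5 + Y)/(2*Y))
z(J, Q) = 35 + J - 65*Q + 36*Q**2 (z(J, Q) = (J + Q) + (35 + (1*(6*Q))**2 - 11*6*Q) = (J + Q) + (35 + (6*Q)**2 - 66*Q) = (J + Q) + (35 + 36*Q**2 - 66*Q) = (J + Q) + (35 - 66*Q + 36*Q**2) = 35 + J - 65*Q + 36*Q**2)
-z(S(-2), -291) = -(35 + (1/2)*(5 - 2)/(-2) - 65*(-291) + 36*(-291)**2) = -(35 + (1/2)*(-1/2)*3 + 18915 + 36*84681) = -(35 - 3/4 + 18915 + 3048516) = -1*12269861/4 = -12269861/4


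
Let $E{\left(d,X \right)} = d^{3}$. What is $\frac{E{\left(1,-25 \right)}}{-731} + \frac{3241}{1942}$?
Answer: $\frac{2367229}{1419602} \approx 1.6675$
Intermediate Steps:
$\frac{E{\left(1,-25 \right)}}{-731} + \frac{3241}{1942} = \frac{1^{3}}{-731} + \frac{3241}{1942} = 1 \left(- \frac{1}{731}\right) + 3241 \cdot \frac{1}{1942} = - \frac{1}{731} + \frac{3241}{1942} = \frac{2367229}{1419602}$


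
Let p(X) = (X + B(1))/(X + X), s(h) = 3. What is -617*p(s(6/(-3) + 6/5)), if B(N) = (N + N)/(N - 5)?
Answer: -3085/12 ≈ -257.08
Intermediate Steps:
B(N) = 2*N/(-5 + N) (B(N) = (2*N)/(-5 + N) = 2*N/(-5 + N))
p(X) = (-1/2 + X)/(2*X) (p(X) = (X + 2*1/(-5 + 1))/(X + X) = (X + 2*1/(-4))/((2*X)) = (X + 2*1*(-1/4))*(1/(2*X)) = (X - 1/2)*(1/(2*X)) = (-1/2 + X)*(1/(2*X)) = (-1/2 + X)/(2*X))
-617*p(s(6/(-3) + 6/5)) = -617*(-1 + 2*3)/(4*3) = -617*(-1 + 6)/(4*3) = -617*5/(4*3) = -617*5/12 = -3085/12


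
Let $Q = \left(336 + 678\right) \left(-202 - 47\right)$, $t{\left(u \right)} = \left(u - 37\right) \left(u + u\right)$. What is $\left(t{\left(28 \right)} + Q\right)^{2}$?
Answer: $64003940100$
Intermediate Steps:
$t{\left(u \right)} = 2 u \left(-37 + u\right)$ ($t{\left(u \right)} = \left(-37 + u\right) 2 u = 2 u \left(-37 + u\right)$)
$Q = -252486$ ($Q = 1014 \left(-249\right) = -252486$)
$\left(t{\left(28 \right)} + Q\right)^{2} = \left(2 \cdot 28 \left(-37 + 28\right) - 252486\right)^{2} = \left(2 \cdot 28 \left(-9\right) - 252486\right)^{2} = \left(-504 - 252486\right)^{2} = \left(-252990\right)^{2} = 64003940100$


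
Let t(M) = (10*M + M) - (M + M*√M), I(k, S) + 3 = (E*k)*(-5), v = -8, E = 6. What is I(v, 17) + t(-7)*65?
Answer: -4313 + 455*I*√7 ≈ -4313.0 + 1203.8*I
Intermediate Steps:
I(k, S) = -3 - 30*k (I(k, S) = -3 + (6*k)*(-5) = -3 - 30*k)
t(M) = -M^(3/2) + 10*M (t(M) = 11*M - (M + M^(3/2)) = 11*M + (-M - M^(3/2)) = -M^(3/2) + 10*M)
I(v, 17) + t(-7)*65 = (-3 - 30*(-8)) + (-(-7)^(3/2) + 10*(-7))*65 = (-3 + 240) + (-(-7)*I*√7 - 70)*65 = 237 + (7*I*√7 - 70)*65 = 237 + (-70 + 7*I*√7)*65 = 237 + (-4550 + 455*I*√7) = -4313 + 455*I*√7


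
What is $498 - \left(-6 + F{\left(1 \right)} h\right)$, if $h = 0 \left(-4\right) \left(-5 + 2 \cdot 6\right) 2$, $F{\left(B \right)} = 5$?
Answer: $504$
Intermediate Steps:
$h = 0$ ($h = 0 \left(-5 + 12\right) 2 = 0 \cdot 7 \cdot 2 = 0 \cdot 14 = 0$)
$498 - \left(-6 + F{\left(1 \right)} h\right) = 498 - \left(-6 + 5 \cdot 0\right) = 498 - \left(-6 + 0\right) = 498 - -6 = 498 + 6 = 504$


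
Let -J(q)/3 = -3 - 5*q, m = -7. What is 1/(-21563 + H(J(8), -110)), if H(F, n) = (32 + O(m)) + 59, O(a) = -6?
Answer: -1/21478 ≈ -4.6559e-5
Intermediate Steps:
J(q) = 9 + 15*q (J(q) = -3*(-3 - 5*q) = 9 + 15*q)
H(F, n) = 85 (H(F, n) = (32 - 6) + 59 = 26 + 59 = 85)
1/(-21563 + H(J(8), -110)) = 1/(-21563 + 85) = 1/(-21478) = -1/21478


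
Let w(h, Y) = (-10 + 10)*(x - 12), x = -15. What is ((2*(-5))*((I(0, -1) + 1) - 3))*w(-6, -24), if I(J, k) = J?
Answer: 0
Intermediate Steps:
w(h, Y) = 0 (w(h, Y) = (-10 + 10)*(-15 - 12) = 0*(-27) = 0)
((2*(-5))*((I(0, -1) + 1) - 3))*w(-6, -24) = ((2*(-5))*((0 + 1) - 3))*0 = -10*(1 - 3)*0 = -10*(-2)*0 = 20*0 = 0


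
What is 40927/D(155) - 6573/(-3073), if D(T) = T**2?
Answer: 40526428/10546975 ≈ 3.8425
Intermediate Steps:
40927/D(155) - 6573/(-3073) = 40927/(155**2) - 6573/(-3073) = 40927/24025 - 6573*(-1/3073) = 40927*(1/24025) + 939/439 = 40927/24025 + 939/439 = 40526428/10546975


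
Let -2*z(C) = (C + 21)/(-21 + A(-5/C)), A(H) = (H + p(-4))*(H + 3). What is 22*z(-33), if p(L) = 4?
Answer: -143748/8621 ≈ -16.674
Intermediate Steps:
A(H) = (3 + H)*(4 + H) (A(H) = (H + 4)*(H + 3) = (4 + H)*(3 + H) = (3 + H)*(4 + H))
z(C) = -(21 + C)/(2*(-9 - 35/C + 25/C²)) (z(C) = -(C + 21)/(2*(-21 + (12 + (-5/C)² + 7*(-5/C)))) = -(21 + C)/(2*(-21 + (12 + 25/C² - 35/C))) = -(21 + C)/(2*(-21 + (12 - 35/C + 25/C²))) = -(21 + C)/(2*(-9 - 35/C + 25/C²)))
22*z(-33) = 22*((½)*(-33)²*(21 - 33)/(-25 + 9*(-33)² + 35*(-33))) = 22*((½)*1089*(-12)/(-25 + 9*1089 - 1155)) = 22*((½)*1089*(-12)/(-25 + 9801 - 1155)) = 22*((½)*1089*(-12)/8621) = 22*((½)*1089*(1/8621)*(-12)) = 22*(-6534/8621) = -143748/8621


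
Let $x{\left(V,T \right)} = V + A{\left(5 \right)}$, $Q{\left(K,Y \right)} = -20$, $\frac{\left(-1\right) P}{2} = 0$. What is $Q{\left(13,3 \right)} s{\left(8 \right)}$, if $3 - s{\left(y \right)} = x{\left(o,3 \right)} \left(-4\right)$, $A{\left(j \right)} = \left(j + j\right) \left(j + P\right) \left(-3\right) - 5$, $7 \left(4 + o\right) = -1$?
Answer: $\frac{88700}{7} \approx 12671.0$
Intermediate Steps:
$P = 0$ ($P = \left(-2\right) 0 = 0$)
$o = - \frac{29}{7}$ ($o = -4 + \frac{1}{7} \left(-1\right) = -4 - \frac{1}{7} = - \frac{29}{7} \approx -4.1429$)
$A{\left(j \right)} = -5 - 6 j^{2}$ ($A{\left(j \right)} = \left(j + j\right) \left(j + 0\right) \left(-3\right) - 5 = 2 j j \left(-3\right) - 5 = 2 j^{2} \left(-3\right) - 5 = - 6 j^{2} - 5 = -5 - 6 j^{2}$)
$x{\left(V,T \right)} = -155 + V$ ($x{\left(V,T \right)} = V - \left(5 + 6 \cdot 5^{2}\right) = V - 155 = -155 + V$)
$s{\left(y \right)} = - \frac{4435}{7}$ ($s{\left(y \right)} = 3 - \left(-155 - \frac{29}{7}\right) \left(-4\right) = 3 - \left(- \frac{1114}{7}\right) \left(-4\right) = 3 - \frac{4456}{7} = - \frac{4435}{7}$)
$Q{\left(13,3 \right)} s{\left(8 \right)} = \left(-20\right) \left(- \frac{4435}{7}\right) = \frac{88700}{7}$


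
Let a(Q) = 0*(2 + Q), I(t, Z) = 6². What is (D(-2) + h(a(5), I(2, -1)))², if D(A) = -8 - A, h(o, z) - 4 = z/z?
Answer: 1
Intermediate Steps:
I(t, Z) = 36
a(Q) = 0
h(o, z) = 5 (h(o, z) = 4 + z/z = 4 + 1 = 5)
(D(-2) + h(a(5), I(2, -1)))² = ((-8 - 1*(-2)) + 5)² = ((-8 + 2) + 5)² = (-6 + 5)² = (-1)² = 1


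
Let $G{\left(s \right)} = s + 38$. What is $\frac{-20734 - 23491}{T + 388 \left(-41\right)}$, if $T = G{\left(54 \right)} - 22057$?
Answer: $\frac{44225}{37873} \approx 1.1677$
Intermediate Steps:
$G{\left(s \right)} = 38 + s$
$T = -21965$ ($T = \left(38 + 54\right) - 22057 = 92 - 22057 = -21965$)
$\frac{-20734 - 23491}{T + 388 \left(-41\right)} = \frac{-20734 - 23491}{-21965 + 388 \left(-41\right)} = - \frac{44225}{-21965 - 15908} = - \frac{44225}{-37873} = \left(-44225\right) \left(- \frac{1}{37873}\right) = \frac{44225}{37873}$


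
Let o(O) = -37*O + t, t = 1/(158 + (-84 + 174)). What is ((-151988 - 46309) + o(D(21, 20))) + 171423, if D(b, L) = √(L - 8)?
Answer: -6664751/248 - 74*√3 ≈ -27002.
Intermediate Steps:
t = 1/248 (t = 1/(158 + 90) = 1/248 ≈ 0.0040323)
D(b, L) = √(-8 + L)
o(O) = 1/248 - 37*O (o(O) = -37*O + 1/248 = 1/248 - 37*O)
((-151988 - 46309) + o(D(21, 20))) + 171423 = ((-151988 - 46309) + (1/248 - 37*√(-8 + 20))) + 171423 = (-198297 + (1/248 - 74*√3)) + 171423 = (-49177655/248 - 74*√3) + 171423 = -6664751/248 - 74*√3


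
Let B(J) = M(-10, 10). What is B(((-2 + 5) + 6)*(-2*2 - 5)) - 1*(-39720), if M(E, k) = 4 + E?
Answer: 39714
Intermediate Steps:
B(J) = -6 (B(J) = 4 - 10 = -6)
B(((-2 + 5) + 6)*(-2*2 - 5)) - 1*(-39720) = -6 - 1*(-39720) = -6 + 39720 = 39714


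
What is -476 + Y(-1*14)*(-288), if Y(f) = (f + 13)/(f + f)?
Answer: -3404/7 ≈ -486.29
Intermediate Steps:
Y(f) = (13 + f)/(2*f) (Y(f) = (13 + f)/((2*f)) = (13 + f)*(1/(2*f)) = (13 + f)/(2*f))
-476 + Y(-1*14)*(-288) = -476 + ((13 - 1*14)/(2*((-1*14))))*(-288) = -476 + ((1/2)*(13 - 14)/(-14))*(-288) = -476 + ((1/2)*(-1/14)*(-1))*(-288) = -476 + (1/28)*(-288) = -476 - 72/7 = -3404/7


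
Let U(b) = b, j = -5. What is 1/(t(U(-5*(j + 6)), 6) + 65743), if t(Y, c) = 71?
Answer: 1/65814 ≈ 1.5194e-5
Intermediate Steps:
1/(t(U(-5*(j + 6)), 6) + 65743) = 1/(71 + 65743) = 1/65814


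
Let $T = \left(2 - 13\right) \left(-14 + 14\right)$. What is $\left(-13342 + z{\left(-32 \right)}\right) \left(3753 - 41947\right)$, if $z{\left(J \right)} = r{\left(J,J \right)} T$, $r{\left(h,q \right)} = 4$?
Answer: $509584348$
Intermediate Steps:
$T = 0$ ($T = \left(-11\right) 0 = 0$)
$z{\left(J \right)} = 0$ ($z{\left(J \right)} = 4 \cdot 0 = 0$)
$\left(-13342 + z{\left(-32 \right)}\right) \left(3753 - 41947\right) = \left(-13342 + 0\right) \left(3753 - 41947\right) = - 13342 \left(3753 - 41947\right) = \left(-13342\right) \left(-38194\right) = 509584348$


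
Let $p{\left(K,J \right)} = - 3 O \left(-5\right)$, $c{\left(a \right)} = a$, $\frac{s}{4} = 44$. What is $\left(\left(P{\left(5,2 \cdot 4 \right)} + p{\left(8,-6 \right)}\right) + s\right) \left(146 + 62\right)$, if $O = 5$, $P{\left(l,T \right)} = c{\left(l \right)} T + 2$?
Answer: $60944$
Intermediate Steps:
$s = 176$ ($s = 4 \cdot 44 = 176$)
$P{\left(l,T \right)} = 2 + T l$ ($P{\left(l,T \right)} = l T + 2 = T l + 2 = 2 + T l$)
$p{\left(K,J \right)} = 75$ ($p{\left(K,J \right)} = \left(-3\right) 5 \left(-5\right) = \left(-15\right) \left(-5\right) = 75$)
$\left(\left(P{\left(5,2 \cdot 4 \right)} + p{\left(8,-6 \right)}\right) + s\right) \left(146 + 62\right) = \left(\left(\left(2 + 2 \cdot 4 \cdot 5\right) + 75\right) + 176\right) \left(146 + 62\right) = \left(\left(\left(2 + 8 \cdot 5\right) + 75\right) + 176\right) 208 = \left(\left(\left(2 + 40\right) + 75\right) + 176\right) 208 = \left(\left(42 + 75\right) + 176\right) 208 = \left(117 + 176\right) 208 = 293 \cdot 208 = 60944$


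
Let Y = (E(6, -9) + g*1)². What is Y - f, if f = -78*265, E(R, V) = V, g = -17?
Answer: 21346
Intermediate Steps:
Y = 676 (Y = (-9 - 17*1)² = (-9 - 17)² = (-26)² = 676)
f = -20670
Y - f = 676 - 1*(-20670) = 676 + 20670 = 21346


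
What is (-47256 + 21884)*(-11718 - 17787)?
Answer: 748600860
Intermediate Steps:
(-47256 + 21884)*(-11718 - 17787) = -25372*(-29505) = 748600860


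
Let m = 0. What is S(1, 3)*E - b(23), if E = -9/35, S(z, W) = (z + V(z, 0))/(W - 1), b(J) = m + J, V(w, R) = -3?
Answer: -796/35 ≈ -22.743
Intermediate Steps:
b(J) = J (b(J) = 0 + J = J)
S(z, W) = (-3 + z)/(-1 + W) (S(z, W) = (z - 3)/(W - 1) = (-3 + z)/(-1 + W))
E = -9/35 (E = -9*1/35 = -9/35 ≈ -0.25714)
S(1, 3)*E - b(23) = ((-3 + 1)/(-1 + 3))*(-9/35) - 1*23 = (-2/2)*(-9/35) - 23 = ((1/2)*(-2))*(-9/35) - 23 = -1*(-9/35) - 23 = 9/35 - 23 = -796/35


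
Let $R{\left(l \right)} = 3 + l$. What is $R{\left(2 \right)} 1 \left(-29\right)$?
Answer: $-145$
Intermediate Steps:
$R{\left(2 \right)} 1 \left(-29\right) = \left(3 + 2\right) 1 \left(-29\right) = 5 \cdot 1 \left(-29\right) = 5 \left(-29\right) = -145$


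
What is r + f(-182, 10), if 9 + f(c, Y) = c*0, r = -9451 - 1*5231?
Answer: -14691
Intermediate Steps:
r = -14682 (r = -9451 - 5231 = -14682)
f(c, Y) = -9 (f(c, Y) = -9 + c*0 = -9 + 0 = -9)
r + f(-182, 10) = -14682 - 9 = -14691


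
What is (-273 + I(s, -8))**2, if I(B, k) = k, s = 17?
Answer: 78961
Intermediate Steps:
(-273 + I(s, -8))**2 = (-273 - 8)**2 = (-281)**2 = 78961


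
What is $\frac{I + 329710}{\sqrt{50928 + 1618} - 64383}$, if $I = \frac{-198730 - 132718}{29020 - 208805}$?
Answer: $- \frac{224496869849802}{43837062667015} - \frac{3486896694 \sqrt{52546}}{43837062667015} \approx -5.1394$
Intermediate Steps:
$I = \frac{331448}{179785}$ ($I = - \frac{331448}{-179785} = \left(-331448\right) \left(- \frac{1}{179785}\right) = \frac{331448}{179785} \approx 1.8436$)
$\frac{I + 329710}{\sqrt{50928 + 1618} - 64383} = \frac{\frac{331448}{179785} + 329710}{\sqrt{50928 + 1618} - 64383} = \frac{59277243798}{179785 \left(\sqrt{52546} - 64383\right)} = \frac{59277243798}{179785 \left(-64383 + \sqrt{52546}\right)}$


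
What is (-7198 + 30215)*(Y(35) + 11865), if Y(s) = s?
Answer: 273902300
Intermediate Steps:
(-7198 + 30215)*(Y(35) + 11865) = (-7198 + 30215)*(35 + 11865) = 23017*11900 = 273902300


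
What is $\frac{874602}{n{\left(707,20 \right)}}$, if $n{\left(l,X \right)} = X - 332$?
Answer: $- \frac{145767}{52} \approx -2803.2$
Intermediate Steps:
$n{\left(l,X \right)} = -332 + X$
$\frac{874602}{n{\left(707,20 \right)}} = \frac{874602}{-332 + 20} = \frac{874602}{-312} = 874602 \left(- \frac{1}{312}\right) = - \frac{145767}{52}$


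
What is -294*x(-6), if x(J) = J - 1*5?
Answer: 3234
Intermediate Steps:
x(J) = -5 + J (x(J) = J - 5 = -5 + J)
-294*x(-6) = -294*(-5 - 6) = -294*(-11) = 3234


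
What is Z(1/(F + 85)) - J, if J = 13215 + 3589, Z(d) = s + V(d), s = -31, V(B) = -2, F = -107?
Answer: -16837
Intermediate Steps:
Z(d) = -33 (Z(d) = -31 - 2 = -33)
J = 16804
Z(1/(F + 85)) - J = -33 - 1*16804 = -33 - 16804 = -16837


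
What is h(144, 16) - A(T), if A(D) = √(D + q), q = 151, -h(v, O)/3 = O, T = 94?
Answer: -48 - 7*√5 ≈ -63.652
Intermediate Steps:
h(v, O) = -3*O
A(D) = √(151 + D) (A(D) = √(D + 151) = √(151 + D))
h(144, 16) - A(T) = -3*16 - √(151 + 94) = -48 - √245 = -48 - 7*√5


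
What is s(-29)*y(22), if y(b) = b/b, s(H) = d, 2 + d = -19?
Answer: -21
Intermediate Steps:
d = -21 (d = -2 - 19 = -21)
s(H) = -21
y(b) = 1
s(-29)*y(22) = -21*1 = -21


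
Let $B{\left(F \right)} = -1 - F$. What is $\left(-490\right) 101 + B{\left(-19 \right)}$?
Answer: $-49472$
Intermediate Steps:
$\left(-490\right) 101 + B{\left(-19 \right)} = \left(-490\right) 101 - -18 = -49490 + \left(-1 + 19\right) = -49490 + 18 = -49472$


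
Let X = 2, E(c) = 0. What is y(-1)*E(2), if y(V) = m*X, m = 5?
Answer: 0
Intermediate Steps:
y(V) = 10 (y(V) = 5*2 = 10)
y(-1)*E(2) = 10*0 = 0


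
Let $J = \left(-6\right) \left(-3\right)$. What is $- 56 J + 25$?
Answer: $-983$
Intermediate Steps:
$J = 18$
$- 56 J + 25 = \left(-56\right) 18 + 25 = -1008 + 25 = -983$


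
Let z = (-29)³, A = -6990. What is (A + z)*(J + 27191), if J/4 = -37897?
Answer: 3903453463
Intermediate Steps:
J = -151588 (J = 4*(-37897) = -151588)
z = -24389
(A + z)*(J + 27191) = (-6990 - 24389)*(-151588 + 27191) = -31379*(-124397) = 3903453463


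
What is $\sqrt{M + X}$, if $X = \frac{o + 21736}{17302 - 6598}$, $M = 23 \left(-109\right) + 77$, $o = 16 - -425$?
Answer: $\frac{i \sqrt{17386335267}}{2676} \approx 49.274 i$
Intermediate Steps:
$o = 441$ ($o = 16 + 425 = 441$)
$M = -2430$ ($M = -2507 + 77 = -2430$)
$X = \frac{22177}{10704}$ ($X = \frac{441 + 21736}{17302 - 6598} = \frac{22177}{10704} \approx 2.0718$)
$\sqrt{M + X} = \sqrt{-2430 + \frac{22177}{10704}} = \sqrt{- \frac{25988543}{10704}} = \frac{i \sqrt{17386335267}}{2676}$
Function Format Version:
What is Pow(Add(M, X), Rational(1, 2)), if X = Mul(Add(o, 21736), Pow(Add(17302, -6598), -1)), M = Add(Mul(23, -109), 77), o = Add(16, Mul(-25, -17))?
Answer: Mul(Rational(1, 2676), I, Pow(17386335267, Rational(1, 2))) ≈ Mul(49.274, I)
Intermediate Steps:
o = 441 (o = Add(16, 425) = 441)
M = -2430 (M = Add(-2507, 77) = -2430)
X = Rational(22177, 10704) (X = Mul(Add(441, 21736), Pow(Add(17302, -6598), -1)) = Mul(22177, Pow(10704, -1)) = Mul(22177, Rational(1, 10704)) = Rational(22177, 10704) ≈ 2.0718)
Pow(Add(M, X), Rational(1, 2)) = Pow(Add(-2430, Rational(22177, 10704)), Rational(1, 2)) = Pow(Rational(-25988543, 10704), Rational(1, 2)) = Mul(Rational(1, 2676), I, Pow(17386335267, Rational(1, 2)))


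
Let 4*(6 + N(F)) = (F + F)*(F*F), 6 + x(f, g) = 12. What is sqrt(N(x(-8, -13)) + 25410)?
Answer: 2*sqrt(6378) ≈ 159.72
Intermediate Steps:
x(f, g) = 6 (x(f, g) = -6 + 12 = 6)
N(F) = -6 + F**3/2 (N(F) = -6 + ((F + F)*(F*F))/4 = -6 + ((2*F)*F**2)/4 = -6 + (2*F**3)/4 = -6 + F**3/2)
sqrt(N(x(-8, -13)) + 25410) = sqrt((-6 + (1/2)*6**3) + 25410) = sqrt((-6 + (1/2)*216) + 25410) = sqrt((-6 + 108) + 25410) = sqrt(102 + 25410) = sqrt(25512) = 2*sqrt(6378)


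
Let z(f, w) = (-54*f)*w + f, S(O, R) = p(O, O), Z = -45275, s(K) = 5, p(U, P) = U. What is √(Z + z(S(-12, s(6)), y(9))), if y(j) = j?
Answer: I*√39455 ≈ 198.63*I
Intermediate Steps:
S(O, R) = O
z(f, w) = f - 54*f*w (z(f, w) = -54*f*w + f = f - 54*f*w)
√(Z + z(S(-12, s(6)), y(9))) = √(-45275 - 12*(1 - 54*9)) = √(-45275 - 12*(1 - 486)) = √(-45275 - 12*(-485)) = √(-45275 + 5820) = √(-39455) = I*√39455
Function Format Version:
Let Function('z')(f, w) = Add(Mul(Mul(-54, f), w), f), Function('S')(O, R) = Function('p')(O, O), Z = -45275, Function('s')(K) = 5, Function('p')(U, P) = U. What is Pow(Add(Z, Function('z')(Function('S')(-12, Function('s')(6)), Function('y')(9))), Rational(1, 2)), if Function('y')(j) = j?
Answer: Mul(I, Pow(39455, Rational(1, 2))) ≈ Mul(198.63, I)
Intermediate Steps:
Function('S')(O, R) = O
Function('z')(f, w) = Add(f, Mul(-54, f, w)) (Function('z')(f, w) = Add(Mul(-54, f, w), f) = Add(f, Mul(-54, f, w)))
Pow(Add(Z, Function('z')(Function('S')(-12, Function('s')(6)), Function('y')(9))), Rational(1, 2)) = Pow(Add(-45275, Mul(-12, Add(1, Mul(-54, 9)))), Rational(1, 2)) = Pow(Add(-45275, Mul(-12, Add(1, -486))), Rational(1, 2)) = Pow(Add(-45275, Mul(-12, -485)), Rational(1, 2)) = Pow(Add(-45275, 5820), Rational(1, 2)) = Pow(-39455, Rational(1, 2)) = Mul(I, Pow(39455, Rational(1, 2)))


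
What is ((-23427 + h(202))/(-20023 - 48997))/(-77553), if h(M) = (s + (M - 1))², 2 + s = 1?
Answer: 16573/5352708060 ≈ 3.0962e-6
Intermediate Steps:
s = -1 (s = -2 + 1 = -1)
h(M) = (-2 + M)² (h(M) = (-1 + (M - 1))² = (-1 + (-1 + M))² = (-2 + M)²)
((-23427 + h(202))/(-20023 - 48997))/(-77553) = ((-23427 + (-2 + 202)²)/(-20023 - 48997))/(-77553) = ((-23427 + 200²)/(-69020))*(-1/77553) = ((-23427 + 40000)*(-1/69020))*(-1/77553) = (16573*(-1/69020))*(-1/77553) = -16573/69020*(-1/77553) = 16573/5352708060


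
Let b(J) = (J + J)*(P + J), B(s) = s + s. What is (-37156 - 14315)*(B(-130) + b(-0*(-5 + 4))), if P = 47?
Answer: 13382460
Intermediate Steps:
B(s) = 2*s
b(J) = 2*J*(47 + J) (b(J) = (J + J)*(47 + J) = (2*J)*(47 + J) = 2*J*(47 + J))
(-37156 - 14315)*(B(-130) + b(-0*(-5 + 4))) = (-37156 - 14315)*(2*(-130) + 2*(-0*(-5 + 4))*(47 - 0*(-5 + 4))) = -51471*(-260 + 2*(-0*(-1))*(47 - 0*(-1))) = -51471*(-260 + 2*(-5*0)*(47 - 5*0)) = -51471*(-260 + 2*0*(47 + 0)) = -51471*(-260 + 2*0*47) = -51471*(-260 + 0) = -51471*(-260) = 13382460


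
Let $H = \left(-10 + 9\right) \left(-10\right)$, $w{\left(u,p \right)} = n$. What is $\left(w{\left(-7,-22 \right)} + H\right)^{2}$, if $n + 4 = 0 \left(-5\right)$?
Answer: $36$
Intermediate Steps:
$n = -4$ ($n = -4 + 0 \left(-5\right) = -4 + 0 = -4$)
$w{\left(u,p \right)} = -4$
$H = 10$ ($H = \left(-1\right) \left(-10\right) = 10$)
$\left(w{\left(-7,-22 \right)} + H\right)^{2} = \left(-4 + 10\right)^{2} = 6^{2} = 36$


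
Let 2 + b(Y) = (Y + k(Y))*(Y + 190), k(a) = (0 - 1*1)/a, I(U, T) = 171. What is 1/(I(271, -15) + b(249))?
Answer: 249/27260081 ≈ 9.1342e-6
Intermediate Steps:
k(a) = -1/a (k(a) = (0 - 1)/a = -1/a)
b(Y) = -2 + (190 + Y)*(Y - 1/Y) (b(Y) = -2 + (Y - 1/Y)*(Y + 190) = -2 + (Y - 1/Y)*(190 + Y) = -2 + (190 + Y)*(Y - 1/Y))
1/(I(271, -15) + b(249)) = 1/(171 + (-3 + 249² - 190/249 + 190*249)) = 1/(171 + (-3 + 62001 - 190*1/249 + 47310)) = 1/(171 + (-3 + 62001 - 190/249 + 47310)) = 1/(171 + 27217502/249) = 1/(27260081/249) = 249/27260081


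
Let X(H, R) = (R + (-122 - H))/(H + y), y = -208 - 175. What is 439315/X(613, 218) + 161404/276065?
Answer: -27894200513382/142725605 ≈ -1.9544e+5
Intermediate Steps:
y = -383
X(H, R) = (-122 + R - H)/(-383 + H) (X(H, R) = (R + (-122 - H))/(H - 383) = (-122 + R - H)/(-383 + H))
439315/X(613, 218) + 161404/276065 = 439315/(((-122 + 218 - 1*613)/(-383 + 613))) + 161404/276065 = 439315/(((-122 + 218 - 613)/230)) + 161404*(1/276065) = 439315/(((1/230)*(-517))) + 161404/276065 = 439315/(-517/230) + 161404/276065 = 439315*(-230/517) + 161404/276065 = -101042450/517 + 161404/276065 = -27894200513382/142725605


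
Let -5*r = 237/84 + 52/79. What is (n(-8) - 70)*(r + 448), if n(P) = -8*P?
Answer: -14841549/5530 ≈ -2683.8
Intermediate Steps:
r = -7697/11060 (r = -(237/84 + 52/79)/5 = -(237*(1/84) + 52*(1/79))/5 = -(79/28 + 52/79)/5 = -⅕*7697/2212 = -7697/11060 ≈ -0.69593)
(n(-8) - 70)*(r + 448) = (-8*(-8) - 70)*(-7697/11060 + 448) = (64 - 70)*(4947183/11060) = -6*4947183/11060 = -14841549/5530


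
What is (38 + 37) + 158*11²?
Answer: 19193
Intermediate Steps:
(38 + 37) + 158*11² = 75 + 158*121 = 75 + 19118 = 19193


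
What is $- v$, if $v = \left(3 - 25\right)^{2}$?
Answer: $-484$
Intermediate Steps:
$v = 484$ ($v = \left(-22\right)^{2} = 484$)
$- v = \left(-1\right) 484 = -484$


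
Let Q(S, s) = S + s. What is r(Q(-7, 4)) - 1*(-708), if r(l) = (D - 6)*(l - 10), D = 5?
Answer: 721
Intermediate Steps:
r(l) = 10 - l (r(l) = (5 - 6)*(l - 10) = -(-10 + l) = 10 - l)
r(Q(-7, 4)) - 1*(-708) = (10 - (-7 + 4)) - 1*(-708) = (10 - 1*(-3)) + 708 = (10 + 3) + 708 = 13 + 708 = 721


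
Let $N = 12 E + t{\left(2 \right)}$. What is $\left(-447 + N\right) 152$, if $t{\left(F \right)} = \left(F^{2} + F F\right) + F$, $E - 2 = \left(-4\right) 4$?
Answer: $-91960$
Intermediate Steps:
$E = -14$ ($E = 2 - 16 = -14$)
$t{\left(F \right)} = F + 2 F^{2}$ ($t{\left(F \right)} = \left(F^{2} + F^{2}\right) + F = 2 F^{2} + F = F + 2 F^{2}$)
$N = -158$ ($N = 12 \left(-14\right) + 2 \left(1 + 2 \cdot 2\right) = -168 + 2 \left(1 + 4\right) = -168 + 2 \cdot 5 = -168 + 10 = -158$)
$\left(-447 + N\right) 152 = \left(-447 - 158\right) 152 = \left(-605\right) 152 = -91960$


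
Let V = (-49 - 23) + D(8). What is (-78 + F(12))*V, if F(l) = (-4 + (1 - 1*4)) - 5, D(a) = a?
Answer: 5760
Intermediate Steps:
F(l) = -12 (F(l) = (-4 + (1 - 4)) - 5 = (-4 - 3) - 5 = -7 - 5 = -12)
V = -64 (V = (-49 - 23) + 8 = -72 + 8 = -64)
(-78 + F(12))*V = (-78 - 12)*(-64) = -90*(-64) = 5760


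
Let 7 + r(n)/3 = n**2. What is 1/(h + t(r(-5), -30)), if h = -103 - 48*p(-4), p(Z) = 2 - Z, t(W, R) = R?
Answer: -1/421 ≈ -0.0023753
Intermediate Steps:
r(n) = -21 + 3*n**2
h = -391 (h = -103 - 48*(2 - 1*(-4)) = -103 - 48*(2 + 4) = -103 - 48*6 = -103 - 288 = -391)
1/(h + t(r(-5), -30)) = 1/(-391 - 30) = 1/(-421) = -1/421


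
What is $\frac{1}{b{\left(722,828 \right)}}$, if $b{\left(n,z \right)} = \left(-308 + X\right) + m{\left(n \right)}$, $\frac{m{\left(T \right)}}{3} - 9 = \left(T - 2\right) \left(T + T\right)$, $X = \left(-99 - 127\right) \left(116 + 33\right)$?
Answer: $\frac{1}{3085085} \approx 3.2414 \cdot 10^{-7}$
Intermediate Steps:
$X = -33674$ ($X = \left(-226\right) 149 = -33674$)
$m{\left(T \right)} = 27 + 6 T \left(-2 + T\right)$ ($m{\left(T \right)} = 27 + 3 \left(T - 2\right) \left(T + T\right) = 27 + 3 \left(-2 + T\right) 2 T = 27 + 3 \cdot 2 T \left(-2 + T\right) = 27 + 6 T \left(-2 + T\right)$)
$b{\left(n,z \right)} = -33955 - 12 n + 6 n^{2}$ ($b{\left(n,z \right)} = \left(-308 - 33674\right) + \left(27 - 12 n + 6 n^{2}\right) = -33982 + \left(27 - 12 n + 6 n^{2}\right) = -33955 - 12 n + 6 n^{2}$)
$\frac{1}{b{\left(722,828 \right)}} = \frac{1}{-33955 - 8664 + 6 \cdot 722^{2}} = \frac{1}{-33955 - 8664 + 6 \cdot 521284} = \frac{1}{-33955 - 8664 + 3127704} = \frac{1}{3085085}$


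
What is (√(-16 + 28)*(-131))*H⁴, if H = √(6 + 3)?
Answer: -21222*√3 ≈ -36758.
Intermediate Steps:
H = 3 (H = √9 = 3)
(√(-16 + 28)*(-131))*H⁴ = (√(-16 + 28)*(-131))*3⁴ = (√12*(-131))*81 = ((2*√3)*(-131))*81 = -262*√3*81 = -21222*√3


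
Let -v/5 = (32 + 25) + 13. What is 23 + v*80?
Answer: -27977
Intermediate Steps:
v = -350 (v = -5*((32 + 25) + 13) = -5*(57 + 13) = -5*70 = -350)
23 + v*80 = 23 - 350*80 = 23 - 28000 = -27977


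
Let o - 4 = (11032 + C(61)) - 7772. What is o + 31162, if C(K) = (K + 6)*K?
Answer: 38513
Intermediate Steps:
C(K) = K*(6 + K) (C(K) = (6 + K)*K = K*(6 + K))
o = 7351 (o = 4 + ((11032 + 61*(6 + 61)) - 7772) = 4 + ((11032 + 61*67) - 7772) = 4 + ((11032 + 4087) - 7772) = 4 + (15119 - 7772) = 4 + 7347 = 7351)
o + 31162 = 7351 + 31162 = 38513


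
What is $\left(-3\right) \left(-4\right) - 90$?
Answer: $-78$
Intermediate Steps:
$\left(-3\right) \left(-4\right) - 90 = 12 - 90 = -78$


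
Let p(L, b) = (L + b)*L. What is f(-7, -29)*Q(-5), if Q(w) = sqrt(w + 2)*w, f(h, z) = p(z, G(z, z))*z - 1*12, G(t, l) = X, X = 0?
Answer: 122005*I*sqrt(3) ≈ 2.1132e+5*I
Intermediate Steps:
G(t, l) = 0
p(L, b) = L*(L + b)
f(h, z) = -12 + z**3 (f(h, z) = (z*(z + 0))*z - 1*12 = (z*z)*z - 12 = z**2*z - 12 = z**3 - 12 = -12 + z**3)
Q(w) = w*sqrt(2 + w) (Q(w) = sqrt(2 + w)*w = w*sqrt(2 + w))
f(-7, -29)*Q(-5) = (-12 + (-29)**3)*(-5*sqrt(2 - 5)) = (-12 - 24389)*(-5*I*sqrt(3)) = -(-122005)*I*sqrt(3) = 122005*I*sqrt(3)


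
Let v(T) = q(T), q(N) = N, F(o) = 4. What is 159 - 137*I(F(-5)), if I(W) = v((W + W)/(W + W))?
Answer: 22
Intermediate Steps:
v(T) = T
I(W) = 1 (I(W) = (W + W)/(W + W) = (2*W)/((2*W)) = (2*W)*(1/(2*W)) = 1)
159 - 137*I(F(-5)) = 159 - 137*1 = 159 - 137 = 22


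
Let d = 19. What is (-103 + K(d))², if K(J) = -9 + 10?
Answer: 10404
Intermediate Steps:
K(J) = 1
(-103 + K(d))² = (-103 + 1)² = (-102)² = 10404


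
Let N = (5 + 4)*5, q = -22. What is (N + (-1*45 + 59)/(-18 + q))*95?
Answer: 16967/4 ≈ 4241.8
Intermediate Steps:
N = 45 (N = 9*5 = 45)
(N + (-1*45 + 59)/(-18 + q))*95 = (45 + (-1*45 + 59)/(-18 - 22))*95 = (45 + (-45 + 59)/(-40))*95 = (45 + 14*(-1/40))*95 = (45 - 7/20)*95 = (893/20)*95 = 16967/4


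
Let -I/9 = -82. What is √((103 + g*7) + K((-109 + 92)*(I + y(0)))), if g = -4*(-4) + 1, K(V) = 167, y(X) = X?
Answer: √389 ≈ 19.723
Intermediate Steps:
I = 738 (I = -9*(-82) = 738)
g = 17 (g = 16 + 1 = 17)
√((103 + g*7) + K((-109 + 92)*(I + y(0)))) = √((103 + 17*7) + 167) = √((103 + 119) + 167) = √(222 + 167) = √389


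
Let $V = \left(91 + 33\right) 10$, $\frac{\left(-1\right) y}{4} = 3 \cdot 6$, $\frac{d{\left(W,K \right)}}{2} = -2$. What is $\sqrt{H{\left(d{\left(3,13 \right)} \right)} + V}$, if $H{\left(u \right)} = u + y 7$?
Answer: $2 \sqrt{183} \approx 27.056$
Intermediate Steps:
$d{\left(W,K \right)} = -4$ ($d{\left(W,K \right)} = 2 \left(-2\right) = -4$)
$y = -72$ ($y = - 4 \cdot 3 \cdot 6 = \left(-4\right) 18 = -72$)
$V = 1240$ ($V = 124 \cdot 10 = 1240$)
$H{\left(u \right)} = -504 + u$ ($H{\left(u \right)} = u - 504 = -504 + u$)
$\sqrt{H{\left(d{\left(3,13 \right)} \right)} + V} = \sqrt{\left(-504 - 4\right) + 1240} = \sqrt{-508 + 1240} = \sqrt{732} = 2 \sqrt{183}$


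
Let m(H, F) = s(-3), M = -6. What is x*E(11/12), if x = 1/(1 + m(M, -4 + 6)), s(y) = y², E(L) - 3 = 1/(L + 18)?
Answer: 693/2270 ≈ 0.30529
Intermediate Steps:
E(L) = 3 + 1/(18 + L) (E(L) = 3 + 1/(L + 18) = 3 + 1/(18 + L))
m(H, F) = 9 (m(H, F) = (-3)² = 9)
x = ⅒ (x = 1/(1 + 9) = 1/10 = ⅒ ≈ 0.10000)
x*E(11/12) = ((55 + 3*(11/12))/(18 + 11/12))/10 = ((55 + 11/4)/(227/12))/10 = ((12/227)*(231/4))/10 = (⅒)*(693/227) = 693/2270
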